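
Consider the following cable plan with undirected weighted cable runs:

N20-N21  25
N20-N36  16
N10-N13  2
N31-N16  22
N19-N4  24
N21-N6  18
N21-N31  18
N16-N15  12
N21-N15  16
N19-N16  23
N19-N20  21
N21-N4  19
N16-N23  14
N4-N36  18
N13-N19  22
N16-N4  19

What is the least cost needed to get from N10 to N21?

67

Running Dijkstra from N10:
N10: 0
N13: 2  (via N10)
N19: 24  (via N13)
N20: 45  (via N19)
N16: 47  (via N19)
N4: 48  (via N19)
N15: 59  (via N16)
N36: 61  (via N20)
N23: 61  (via N16)
N21: 67  (via N4)
Shortest route: N10–N13–N19–N4–N21 = 67.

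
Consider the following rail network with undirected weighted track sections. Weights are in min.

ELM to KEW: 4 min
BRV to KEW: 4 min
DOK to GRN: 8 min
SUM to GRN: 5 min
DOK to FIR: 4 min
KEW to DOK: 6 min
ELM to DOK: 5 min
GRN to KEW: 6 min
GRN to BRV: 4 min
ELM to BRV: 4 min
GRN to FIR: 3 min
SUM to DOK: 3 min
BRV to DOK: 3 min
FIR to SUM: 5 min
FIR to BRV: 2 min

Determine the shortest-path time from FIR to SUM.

Running Dijkstra from FIR:
FIR: 0
BRV: 2  (via FIR)
GRN: 3  (via FIR)
DOK: 4  (via FIR)
SUM: 5  (via FIR)
Shortest route: FIR–SUM = 5 min.

5 min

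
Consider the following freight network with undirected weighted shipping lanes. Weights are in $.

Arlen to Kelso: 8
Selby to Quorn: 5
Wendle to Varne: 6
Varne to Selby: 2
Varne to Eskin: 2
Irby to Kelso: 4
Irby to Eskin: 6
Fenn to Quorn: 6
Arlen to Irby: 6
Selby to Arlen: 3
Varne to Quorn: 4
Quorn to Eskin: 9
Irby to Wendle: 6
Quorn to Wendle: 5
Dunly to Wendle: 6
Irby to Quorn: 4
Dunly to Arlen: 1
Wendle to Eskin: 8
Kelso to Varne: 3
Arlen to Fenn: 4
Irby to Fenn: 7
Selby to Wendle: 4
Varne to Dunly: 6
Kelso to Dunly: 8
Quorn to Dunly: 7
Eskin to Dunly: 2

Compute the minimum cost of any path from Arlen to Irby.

Running Dijkstra from Arlen:
Arlen: 0
Dunly: 1  (via Arlen)
Eskin: 3  (via Dunly)
Selby: 3  (via Arlen)
Fenn: 4  (via Arlen)
Varne: 5  (via Eskin)
Irby: 6  (via Arlen)
Shortest route: Arlen → Irby = $6.

$6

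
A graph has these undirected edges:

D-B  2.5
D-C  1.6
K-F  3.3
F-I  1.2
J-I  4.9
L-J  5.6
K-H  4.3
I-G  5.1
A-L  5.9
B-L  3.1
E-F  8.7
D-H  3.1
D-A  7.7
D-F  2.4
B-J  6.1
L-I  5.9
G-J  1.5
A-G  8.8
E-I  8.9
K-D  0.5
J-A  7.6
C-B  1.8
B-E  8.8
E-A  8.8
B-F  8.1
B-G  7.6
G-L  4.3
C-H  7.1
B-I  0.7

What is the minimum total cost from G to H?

Compare a few routes:
G–I–B–D–H: 5.1+0.7+2.5+3.1 = 11.4
G–I–F–D–H: 5.1+1.2+2.4+3.1 = 11.8
G–I–B–C–D–H: 5.1+0.7+1.8+1.6+3.1 = 12.3
Cheapest is G–I–B–D–H at 11.4.

11.4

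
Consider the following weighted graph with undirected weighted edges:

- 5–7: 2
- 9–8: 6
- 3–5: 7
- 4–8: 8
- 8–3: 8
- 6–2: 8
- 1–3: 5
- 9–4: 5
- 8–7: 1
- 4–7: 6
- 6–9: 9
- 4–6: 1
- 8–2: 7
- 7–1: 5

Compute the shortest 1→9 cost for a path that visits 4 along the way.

16

Best 1 to 4: 1 → 7 → 4 costing 11
Best 4 to 9: 4 → 9 costing 5
Total via 4: 11 + 5 = 16.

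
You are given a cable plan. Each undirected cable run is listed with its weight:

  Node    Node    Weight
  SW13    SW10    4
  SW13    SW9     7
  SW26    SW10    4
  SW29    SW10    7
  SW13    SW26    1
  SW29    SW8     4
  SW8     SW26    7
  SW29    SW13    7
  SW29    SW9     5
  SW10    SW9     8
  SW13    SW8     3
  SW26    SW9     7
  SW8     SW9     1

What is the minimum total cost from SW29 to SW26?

8

Compare a few routes:
SW29–SW13–SW26: 7+1 = 8
SW29–SW9–SW8–SW13–SW26: 5+1+3+1 = 10
SW29–SW10–SW26: 7+4 = 11
The minimum is 8 via SW29–SW13–SW26.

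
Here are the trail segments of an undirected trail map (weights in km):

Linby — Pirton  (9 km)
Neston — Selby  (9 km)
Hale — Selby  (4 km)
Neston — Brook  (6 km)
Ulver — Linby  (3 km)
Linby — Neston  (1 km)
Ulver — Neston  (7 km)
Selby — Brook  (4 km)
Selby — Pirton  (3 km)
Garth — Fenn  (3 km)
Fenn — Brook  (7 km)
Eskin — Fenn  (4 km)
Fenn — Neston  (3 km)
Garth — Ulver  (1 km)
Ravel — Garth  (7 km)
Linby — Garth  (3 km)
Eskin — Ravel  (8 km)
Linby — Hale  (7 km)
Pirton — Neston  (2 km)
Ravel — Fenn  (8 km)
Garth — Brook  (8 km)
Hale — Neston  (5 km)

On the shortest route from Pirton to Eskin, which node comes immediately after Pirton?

Neston

Enumerating some paths:
Pirton–Neston–Linby–Garth–Fenn–Eskin: 2+1+3+3+4 = 13
Pirton–Neston–Fenn–Eskin: 2+3+4 = 9
Cheapest is Pirton–Neston–Fenn–Eskin at 9 km.
So from Pirton the first move is to Neston.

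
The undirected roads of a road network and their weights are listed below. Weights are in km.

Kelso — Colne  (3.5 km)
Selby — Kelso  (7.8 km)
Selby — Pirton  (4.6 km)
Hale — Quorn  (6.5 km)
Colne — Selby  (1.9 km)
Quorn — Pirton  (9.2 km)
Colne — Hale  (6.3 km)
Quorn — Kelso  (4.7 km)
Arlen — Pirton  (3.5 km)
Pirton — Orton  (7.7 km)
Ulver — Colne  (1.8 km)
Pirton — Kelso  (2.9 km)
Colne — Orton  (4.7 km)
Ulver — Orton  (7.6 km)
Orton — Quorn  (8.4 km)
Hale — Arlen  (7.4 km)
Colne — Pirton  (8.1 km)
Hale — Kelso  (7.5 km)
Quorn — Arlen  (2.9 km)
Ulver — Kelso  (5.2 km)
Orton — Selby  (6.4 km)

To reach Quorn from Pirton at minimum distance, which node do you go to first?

Compare a few routes:
Pirton - Arlen - Quorn: 3.5+2.9 = 6.4
Pirton - Kelso - Quorn: 2.9+4.7 = 7.6
Cheapest is Pirton - Arlen - Quorn at 6.4 km.
So from Pirton the first move is to Arlen.

Arlen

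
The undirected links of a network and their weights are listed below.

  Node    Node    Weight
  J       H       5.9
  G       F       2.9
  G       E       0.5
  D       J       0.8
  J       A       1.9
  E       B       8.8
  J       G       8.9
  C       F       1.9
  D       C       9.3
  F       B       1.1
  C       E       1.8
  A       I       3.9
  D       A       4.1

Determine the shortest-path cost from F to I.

17.6

Settle nodes by increasing distance from F:
F: 0
B: 1.1  (via F)
C: 1.9  (via F)
G: 2.9  (via F)
E: 3.4  (via G)
D: 11.2  (via C)
J: 11.8  (via G)
A: 13.7  (via J)
I: 17.6  (via A)
Shortest route: F → G → J → A → I = 17.6.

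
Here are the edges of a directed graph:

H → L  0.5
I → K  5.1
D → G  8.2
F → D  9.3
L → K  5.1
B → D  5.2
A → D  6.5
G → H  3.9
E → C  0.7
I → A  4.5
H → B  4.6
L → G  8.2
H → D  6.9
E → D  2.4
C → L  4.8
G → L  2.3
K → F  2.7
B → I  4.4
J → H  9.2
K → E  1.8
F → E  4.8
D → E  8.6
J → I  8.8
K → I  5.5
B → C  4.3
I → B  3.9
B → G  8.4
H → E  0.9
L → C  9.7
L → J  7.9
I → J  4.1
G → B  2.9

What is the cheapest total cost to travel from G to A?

Compare a few routes:
G - H - B - I - A: 3.9+4.6+4.4+4.5 = 17.4
G - L - K - I - A: 2.3+5.1+5.5+4.5 = 17.4
G - H - L - K - I - A: 3.9+0.5+5.1+5.5+4.5 = 19.5
G - B - I - A: 2.9+4.4+4.5 = 11.8
The minimum is 11.8 via G - B - I - A.

11.8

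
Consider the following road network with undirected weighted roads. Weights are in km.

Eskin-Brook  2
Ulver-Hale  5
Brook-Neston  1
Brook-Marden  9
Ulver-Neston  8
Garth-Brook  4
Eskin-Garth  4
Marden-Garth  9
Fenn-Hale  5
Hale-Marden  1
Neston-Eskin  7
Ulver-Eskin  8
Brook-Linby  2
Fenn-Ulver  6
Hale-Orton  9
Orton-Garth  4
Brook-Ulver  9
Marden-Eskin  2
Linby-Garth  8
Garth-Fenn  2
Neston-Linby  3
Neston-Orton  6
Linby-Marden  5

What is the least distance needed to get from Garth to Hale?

Settle nodes by increasing distance from Garth:
Garth: 0
Fenn: 2  (via Garth)
Brook: 4  (via Garth)
Eskin: 4  (via Garth)
Orton: 4  (via Garth)
Neston: 5  (via Brook)
Marden: 6  (via Eskin)
Linby: 6  (via Brook)
Hale: 7  (via Fenn)
Shortest route: Garth–Fenn–Hale = 7 km.

7 km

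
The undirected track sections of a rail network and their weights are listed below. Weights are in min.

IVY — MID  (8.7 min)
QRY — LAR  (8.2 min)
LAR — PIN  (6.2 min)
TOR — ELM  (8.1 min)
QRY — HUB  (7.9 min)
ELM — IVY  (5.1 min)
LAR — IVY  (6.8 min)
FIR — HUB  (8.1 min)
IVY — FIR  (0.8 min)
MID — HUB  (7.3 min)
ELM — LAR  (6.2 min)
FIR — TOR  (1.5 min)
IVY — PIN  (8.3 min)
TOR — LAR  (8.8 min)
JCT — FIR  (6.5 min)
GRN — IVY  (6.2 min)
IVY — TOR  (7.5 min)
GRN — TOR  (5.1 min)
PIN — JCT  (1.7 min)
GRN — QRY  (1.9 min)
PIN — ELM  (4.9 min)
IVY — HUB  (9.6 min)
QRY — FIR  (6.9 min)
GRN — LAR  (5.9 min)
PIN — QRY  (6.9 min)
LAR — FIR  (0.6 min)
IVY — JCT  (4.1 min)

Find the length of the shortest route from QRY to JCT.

Enumerating some paths:
QRY → PIN → JCT: 6.9+1.7 = 8.6
QRY → FIR → IVY → JCT: 6.9+0.8+4.1 = 11.8
Cheapest is QRY → PIN → JCT at 8.6 min.

8.6 min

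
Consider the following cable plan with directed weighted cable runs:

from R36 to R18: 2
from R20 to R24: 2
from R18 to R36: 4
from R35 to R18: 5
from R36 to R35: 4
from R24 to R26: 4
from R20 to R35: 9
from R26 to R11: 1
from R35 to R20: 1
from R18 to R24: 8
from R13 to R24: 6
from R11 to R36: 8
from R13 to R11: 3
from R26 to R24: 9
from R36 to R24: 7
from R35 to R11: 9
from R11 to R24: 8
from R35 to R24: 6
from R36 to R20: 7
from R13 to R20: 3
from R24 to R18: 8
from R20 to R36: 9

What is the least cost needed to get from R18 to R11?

13

Enumerating some paths:
R18 → R24 → R26 → R11: 8+4+1 = 13
R18 → R36 → R24 → R26 → R11: 4+7+4+1 = 16
The minimum is 13 via R18 → R24 → R26 → R11.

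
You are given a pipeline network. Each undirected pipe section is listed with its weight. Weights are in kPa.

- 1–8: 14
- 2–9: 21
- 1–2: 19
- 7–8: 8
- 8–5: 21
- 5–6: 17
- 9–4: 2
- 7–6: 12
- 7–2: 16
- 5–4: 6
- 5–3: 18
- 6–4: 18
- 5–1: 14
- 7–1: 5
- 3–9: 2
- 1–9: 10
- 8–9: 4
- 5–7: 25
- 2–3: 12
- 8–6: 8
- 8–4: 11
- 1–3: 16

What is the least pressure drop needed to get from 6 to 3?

14 kPa

Candidate routes:
6–8–4–9–3: 8+11+2+2 = 23
6–8–9–3: 8+4+2 = 14
6–4–9–3: 18+2+2 = 22
The minimum is 14 kPa via 6–8–9–3.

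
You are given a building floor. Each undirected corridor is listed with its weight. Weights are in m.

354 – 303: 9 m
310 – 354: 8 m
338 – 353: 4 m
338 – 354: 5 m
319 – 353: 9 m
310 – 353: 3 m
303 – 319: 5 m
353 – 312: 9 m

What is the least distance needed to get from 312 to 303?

23 m

Running Dijkstra from 312:
312: 0
353: 9  (via 312)
310: 12  (via 353)
338: 13  (via 353)
319: 18  (via 353)
354: 18  (via 338)
303: 23  (via 319)
Shortest route: 312–353–319–303 = 23 m.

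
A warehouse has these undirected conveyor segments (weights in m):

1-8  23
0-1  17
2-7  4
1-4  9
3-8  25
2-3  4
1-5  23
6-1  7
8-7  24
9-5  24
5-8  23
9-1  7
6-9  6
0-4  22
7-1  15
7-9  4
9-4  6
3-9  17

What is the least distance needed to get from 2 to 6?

14 m

Shortest distances from 2:
2: 0
3: 4  (via 2)
7: 4  (via 2)
9: 8  (via 7)
4: 14  (via 9)
6: 14  (via 9)
Shortest route: 2 → 7 → 9 → 6 = 14 m.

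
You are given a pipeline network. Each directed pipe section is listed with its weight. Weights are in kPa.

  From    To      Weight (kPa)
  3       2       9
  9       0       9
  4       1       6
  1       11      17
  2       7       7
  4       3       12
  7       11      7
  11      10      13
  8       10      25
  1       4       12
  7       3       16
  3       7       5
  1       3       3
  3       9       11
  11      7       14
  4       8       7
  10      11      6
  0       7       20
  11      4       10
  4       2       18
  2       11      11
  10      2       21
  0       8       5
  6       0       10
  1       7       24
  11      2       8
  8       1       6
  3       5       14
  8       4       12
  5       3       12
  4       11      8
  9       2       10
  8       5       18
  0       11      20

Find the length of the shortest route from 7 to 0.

Compare a few routes:
7 → 11 → 4 → 3 → 9 → 0: 7+10+12+11+9 = 49
7 → 11 → 4 → 8 → 1 → 3 → 9 → 0: 7+10+7+6+3+11+9 = 53
7 → 3 → 9 → 0: 16+11+9 = 36
7 → 11 → 4 → 1 → 3 → 9 → 0: 7+10+6+3+11+9 = 46
Cheapest is 7 → 3 → 9 → 0 at 36 kPa.

36 kPa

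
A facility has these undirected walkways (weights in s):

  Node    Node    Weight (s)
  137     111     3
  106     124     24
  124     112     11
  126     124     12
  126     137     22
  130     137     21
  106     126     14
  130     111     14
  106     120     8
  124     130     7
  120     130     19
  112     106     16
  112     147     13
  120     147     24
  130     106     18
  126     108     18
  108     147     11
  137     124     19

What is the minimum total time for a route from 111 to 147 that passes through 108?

54 s

Best 111 to 108: 111–137–126–108 costing 43
Shortest 108→147: 108–147 = 11
Total via 108: 43 + 11 = 54 s.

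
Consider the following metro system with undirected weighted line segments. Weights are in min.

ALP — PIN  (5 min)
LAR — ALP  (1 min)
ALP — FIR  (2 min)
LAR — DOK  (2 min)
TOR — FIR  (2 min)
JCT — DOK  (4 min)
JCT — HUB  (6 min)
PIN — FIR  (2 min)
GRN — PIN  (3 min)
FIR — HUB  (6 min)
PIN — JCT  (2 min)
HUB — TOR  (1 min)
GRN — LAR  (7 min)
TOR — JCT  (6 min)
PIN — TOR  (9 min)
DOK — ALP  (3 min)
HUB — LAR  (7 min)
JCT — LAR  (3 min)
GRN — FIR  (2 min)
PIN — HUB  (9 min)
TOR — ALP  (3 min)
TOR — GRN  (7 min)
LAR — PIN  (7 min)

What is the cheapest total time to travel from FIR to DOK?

5 min

Enumerating some paths:
FIR–PIN–JCT–DOK: 2+2+4 = 8
FIR–TOR–ALP–DOK: 2+3+3 = 8
FIR–ALP–DOK: 2+3 = 5
FIR–TOR–ALP–LAR–DOK: 2+3+1+2 = 8
The minimum is 5 min via FIR–ALP–DOK.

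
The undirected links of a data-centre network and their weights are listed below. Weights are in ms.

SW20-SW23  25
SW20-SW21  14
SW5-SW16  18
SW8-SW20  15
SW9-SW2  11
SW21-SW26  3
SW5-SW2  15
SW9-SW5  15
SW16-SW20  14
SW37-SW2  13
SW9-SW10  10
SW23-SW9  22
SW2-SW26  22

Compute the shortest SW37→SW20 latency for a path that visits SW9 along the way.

71 ms

Best SW37 to SW9: SW37–SW2–SW9 costing 24
Best SW9 to SW20: SW9–SW23–SW20 costing 47
Total via SW9: 24 + 47 = 71 ms.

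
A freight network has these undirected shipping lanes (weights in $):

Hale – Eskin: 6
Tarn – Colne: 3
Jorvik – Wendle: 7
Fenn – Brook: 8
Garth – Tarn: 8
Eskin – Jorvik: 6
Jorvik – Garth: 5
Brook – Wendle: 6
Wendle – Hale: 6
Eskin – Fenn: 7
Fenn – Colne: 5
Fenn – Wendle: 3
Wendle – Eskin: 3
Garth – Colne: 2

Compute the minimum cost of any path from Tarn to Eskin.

$14

Shortest distances from Tarn:
Tarn: 0
Colne: 3  (via Tarn)
Garth: 5  (via Colne)
Fenn: 8  (via Colne)
Jorvik: 10  (via Garth)
Wendle: 11  (via Fenn)
Eskin: 14  (via Wendle)
Shortest route: Tarn → Colne → Fenn → Wendle → Eskin = $14.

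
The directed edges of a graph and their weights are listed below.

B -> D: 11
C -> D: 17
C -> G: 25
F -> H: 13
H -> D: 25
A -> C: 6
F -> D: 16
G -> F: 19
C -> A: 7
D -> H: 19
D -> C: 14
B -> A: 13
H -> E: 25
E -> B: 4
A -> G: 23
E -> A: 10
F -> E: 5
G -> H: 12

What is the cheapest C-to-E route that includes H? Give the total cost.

61

Shortest C→H: C–D–H = 36
Shortest H→E: H–E = 25
Total via H: 36 + 25 = 61.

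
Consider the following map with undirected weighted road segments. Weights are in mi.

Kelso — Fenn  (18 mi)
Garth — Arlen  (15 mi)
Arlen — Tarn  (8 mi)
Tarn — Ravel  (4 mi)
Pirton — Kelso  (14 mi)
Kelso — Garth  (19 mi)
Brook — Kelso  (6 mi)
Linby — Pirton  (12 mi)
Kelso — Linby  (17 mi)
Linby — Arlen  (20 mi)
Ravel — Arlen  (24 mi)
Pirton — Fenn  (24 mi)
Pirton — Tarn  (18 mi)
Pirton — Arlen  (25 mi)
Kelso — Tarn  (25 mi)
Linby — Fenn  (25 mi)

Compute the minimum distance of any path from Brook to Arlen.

Compare a few routes:
Brook–Kelso–Tarn–Arlen: 6+25+8 = 39
Brook–Kelso–Garth–Arlen: 6+19+15 = 40
The minimum is 39 mi via Brook–Kelso–Tarn–Arlen.

39 mi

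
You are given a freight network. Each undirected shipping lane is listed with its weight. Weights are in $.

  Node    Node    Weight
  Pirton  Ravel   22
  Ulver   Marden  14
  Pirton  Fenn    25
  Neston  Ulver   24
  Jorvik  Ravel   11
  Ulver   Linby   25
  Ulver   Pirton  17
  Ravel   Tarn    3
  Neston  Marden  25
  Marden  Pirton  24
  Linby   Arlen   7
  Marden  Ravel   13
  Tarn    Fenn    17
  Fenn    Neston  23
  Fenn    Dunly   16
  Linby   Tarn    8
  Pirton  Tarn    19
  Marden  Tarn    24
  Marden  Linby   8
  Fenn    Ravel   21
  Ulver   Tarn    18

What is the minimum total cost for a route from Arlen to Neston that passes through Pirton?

Best Arlen to Pirton: Arlen → Linby → Tarn → Pirton costing 34
Shortest Pirton→Neston: Pirton → Ulver → Neston = 41
Total via Pirton: 34 + 41 = $75.

$75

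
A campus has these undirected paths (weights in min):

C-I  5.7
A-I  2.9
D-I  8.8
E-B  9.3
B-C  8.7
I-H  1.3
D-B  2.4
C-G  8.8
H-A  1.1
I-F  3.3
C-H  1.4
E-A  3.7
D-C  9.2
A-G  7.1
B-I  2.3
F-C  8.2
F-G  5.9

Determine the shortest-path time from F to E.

9.4 min

Running Dijkstra from F:
F: 0
I: 3.3  (via F)
H: 4.6  (via I)
B: 5.6  (via I)
A: 5.7  (via H)
G: 5.9  (via F)
C: 6  (via H)
D: 8  (via B)
E: 9.4  (via A)
Shortest route: F → I → H → A → E = 9.4 min.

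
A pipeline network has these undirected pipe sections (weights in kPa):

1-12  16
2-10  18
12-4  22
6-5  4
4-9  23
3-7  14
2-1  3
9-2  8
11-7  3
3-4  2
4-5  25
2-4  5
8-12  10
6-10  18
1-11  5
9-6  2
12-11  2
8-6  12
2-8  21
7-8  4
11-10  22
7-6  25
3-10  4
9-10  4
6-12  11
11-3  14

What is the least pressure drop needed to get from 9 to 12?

13 kPa

Candidate routes:
9 - 6 - 12: 2+11 = 13
9 - 6 - 8 - 7 - 11 - 12: 2+12+4+3+2 = 23
9 - 2 - 1 - 11 - 12: 8+3+5+2 = 18
The minimum is 13 kPa via 9 - 6 - 12.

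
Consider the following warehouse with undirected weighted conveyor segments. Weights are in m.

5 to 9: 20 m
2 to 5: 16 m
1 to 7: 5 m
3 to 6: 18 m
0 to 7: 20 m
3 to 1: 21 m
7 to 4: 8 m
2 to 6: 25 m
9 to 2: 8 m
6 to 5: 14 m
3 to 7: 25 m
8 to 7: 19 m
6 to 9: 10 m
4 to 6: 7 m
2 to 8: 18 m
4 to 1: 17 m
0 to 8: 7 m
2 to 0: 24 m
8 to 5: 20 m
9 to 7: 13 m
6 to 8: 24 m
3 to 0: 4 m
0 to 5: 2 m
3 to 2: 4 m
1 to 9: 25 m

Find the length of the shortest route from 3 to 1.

21 m

Compare a few routes:
3 → 0 → 7 → 1: 4+20+5 = 29
3 → 1: 21 = 21
Cheapest is 3 → 1 at 21 m.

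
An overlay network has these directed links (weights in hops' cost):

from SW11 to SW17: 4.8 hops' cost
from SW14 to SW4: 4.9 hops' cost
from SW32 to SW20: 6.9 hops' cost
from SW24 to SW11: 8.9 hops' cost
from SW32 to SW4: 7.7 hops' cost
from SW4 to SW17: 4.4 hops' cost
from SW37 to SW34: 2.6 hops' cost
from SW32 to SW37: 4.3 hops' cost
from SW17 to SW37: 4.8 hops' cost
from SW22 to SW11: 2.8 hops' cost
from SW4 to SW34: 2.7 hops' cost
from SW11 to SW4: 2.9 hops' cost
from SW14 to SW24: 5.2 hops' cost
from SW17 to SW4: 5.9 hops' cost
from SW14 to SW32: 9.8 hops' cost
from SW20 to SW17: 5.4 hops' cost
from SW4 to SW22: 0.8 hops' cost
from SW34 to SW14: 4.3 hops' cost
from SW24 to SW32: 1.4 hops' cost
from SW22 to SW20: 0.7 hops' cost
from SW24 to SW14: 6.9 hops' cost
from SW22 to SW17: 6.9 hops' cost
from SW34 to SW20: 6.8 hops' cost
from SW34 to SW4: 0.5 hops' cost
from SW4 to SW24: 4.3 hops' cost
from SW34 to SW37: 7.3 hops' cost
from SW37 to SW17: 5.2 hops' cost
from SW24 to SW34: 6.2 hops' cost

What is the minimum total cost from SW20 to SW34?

12.8 hops' cost

Settle nodes by increasing distance from SW20:
SW20: 0
SW17: 5.4  (via SW20)
SW37: 10.2  (via SW17)
SW4: 11.3  (via SW17)
SW22: 12.1  (via SW4)
SW34: 12.8  (via SW37)
Shortest route: SW20–SW17–SW37–SW34 = 12.8 hops' cost.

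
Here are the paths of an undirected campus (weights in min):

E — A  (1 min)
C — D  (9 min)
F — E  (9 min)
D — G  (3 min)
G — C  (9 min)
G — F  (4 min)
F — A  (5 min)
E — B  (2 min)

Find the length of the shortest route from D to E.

Compare a few routes:
D–G–F–E: 3+4+9 = 16
D–G–F–A–E: 3+4+5+1 = 13
The minimum is 13 min via D–G–F–A–E.

13 min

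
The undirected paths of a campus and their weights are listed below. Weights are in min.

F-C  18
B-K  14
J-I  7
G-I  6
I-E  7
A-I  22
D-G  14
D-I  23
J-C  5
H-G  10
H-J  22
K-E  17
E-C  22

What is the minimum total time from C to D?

Settle nodes by increasing distance from C:
C: 0
J: 5  (via C)
I: 12  (via J)
F: 18  (via C)
G: 18  (via I)
E: 19  (via I)
H: 27  (via J)
D: 32  (via G)
Shortest route: C–J–I–G–D = 32 min.

32 min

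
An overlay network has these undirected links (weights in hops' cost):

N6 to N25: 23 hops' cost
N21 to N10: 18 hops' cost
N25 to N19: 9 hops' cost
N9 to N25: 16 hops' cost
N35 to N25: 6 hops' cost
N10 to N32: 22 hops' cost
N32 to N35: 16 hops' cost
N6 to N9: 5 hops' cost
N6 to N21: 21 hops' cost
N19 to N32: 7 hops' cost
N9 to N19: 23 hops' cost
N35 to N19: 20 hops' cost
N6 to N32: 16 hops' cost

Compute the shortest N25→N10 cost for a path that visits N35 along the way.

Best N25 to N35: N25 → N35 costing 6
Shortest N35→N10: N35 → N32 → N10 = 38
Total via N35: 6 + 38 = 44 hops' cost.

44 hops' cost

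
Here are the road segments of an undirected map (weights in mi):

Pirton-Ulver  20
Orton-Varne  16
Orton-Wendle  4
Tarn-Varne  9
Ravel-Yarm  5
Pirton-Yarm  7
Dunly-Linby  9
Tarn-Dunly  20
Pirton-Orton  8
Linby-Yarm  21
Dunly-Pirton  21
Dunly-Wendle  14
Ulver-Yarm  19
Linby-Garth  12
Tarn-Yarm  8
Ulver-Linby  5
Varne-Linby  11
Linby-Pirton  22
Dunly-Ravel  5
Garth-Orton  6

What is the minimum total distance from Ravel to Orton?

20 mi

Compare a few routes:
Ravel - Dunly - Linby - Garth - Orton: 5+9+12+6 = 32
Ravel - Yarm - Pirton - Orton: 5+7+8 = 20
Ravel - Dunly - Wendle - Orton: 5+14+4 = 23
Cheapest is Ravel - Yarm - Pirton - Orton at 20 mi.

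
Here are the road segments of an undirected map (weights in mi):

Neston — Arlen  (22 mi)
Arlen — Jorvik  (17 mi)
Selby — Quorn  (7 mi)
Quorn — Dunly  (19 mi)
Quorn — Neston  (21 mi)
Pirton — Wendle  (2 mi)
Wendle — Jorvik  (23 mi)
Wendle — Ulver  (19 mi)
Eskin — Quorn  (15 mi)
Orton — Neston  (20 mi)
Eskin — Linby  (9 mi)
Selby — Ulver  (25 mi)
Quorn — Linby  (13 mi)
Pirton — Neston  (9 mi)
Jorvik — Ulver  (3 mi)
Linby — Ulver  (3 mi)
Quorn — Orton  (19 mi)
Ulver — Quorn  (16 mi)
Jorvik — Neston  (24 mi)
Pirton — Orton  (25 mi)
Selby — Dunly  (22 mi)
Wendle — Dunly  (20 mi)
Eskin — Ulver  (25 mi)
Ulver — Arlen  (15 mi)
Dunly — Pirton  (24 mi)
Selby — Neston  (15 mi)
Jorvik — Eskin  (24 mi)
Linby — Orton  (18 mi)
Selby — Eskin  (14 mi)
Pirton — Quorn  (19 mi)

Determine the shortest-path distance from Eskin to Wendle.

Running Dijkstra from Eskin:
Eskin: 0
Linby: 9  (via Eskin)
Ulver: 12  (via Linby)
Selby: 14  (via Eskin)
Jorvik: 15  (via Ulver)
Quorn: 15  (via Eskin)
Orton: 27  (via Linby)
Arlen: 27  (via Ulver)
Neston: 29  (via Selby)
Wendle: 31  (via Ulver)
Shortest route: Eskin → Linby → Ulver → Wendle = 31 mi.

31 mi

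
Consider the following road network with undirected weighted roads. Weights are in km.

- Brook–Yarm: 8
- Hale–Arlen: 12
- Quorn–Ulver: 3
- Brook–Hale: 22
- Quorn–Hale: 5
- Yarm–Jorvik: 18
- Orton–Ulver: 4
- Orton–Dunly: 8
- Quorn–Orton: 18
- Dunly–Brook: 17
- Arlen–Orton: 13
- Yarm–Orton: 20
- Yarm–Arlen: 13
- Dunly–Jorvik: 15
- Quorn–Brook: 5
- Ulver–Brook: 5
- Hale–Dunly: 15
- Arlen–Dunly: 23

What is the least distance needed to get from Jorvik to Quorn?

30 km

Enumerating some paths:
Jorvik → Yarm → Brook → Ulver → Quorn: 18+8+5+3 = 34
Jorvik → Yarm → Brook → Quorn: 18+8+5 = 31
Jorvik → Dunly → Orton → Ulver → Quorn: 15+8+4+3 = 30
The minimum is 30 km via Jorvik → Dunly → Orton → Ulver → Quorn.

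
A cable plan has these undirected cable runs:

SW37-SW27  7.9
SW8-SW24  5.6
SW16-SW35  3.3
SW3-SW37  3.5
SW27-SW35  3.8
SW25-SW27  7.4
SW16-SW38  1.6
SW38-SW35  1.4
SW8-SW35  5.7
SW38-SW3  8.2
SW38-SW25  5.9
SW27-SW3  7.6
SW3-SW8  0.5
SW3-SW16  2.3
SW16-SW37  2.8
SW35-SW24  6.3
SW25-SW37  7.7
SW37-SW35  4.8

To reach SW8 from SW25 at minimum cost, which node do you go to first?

SW38

Enumerating some paths:
SW25 → SW38 → SW35 → SW8: 5.9+1.4+5.7 = 13
SW25 → SW37 → SW3 → SW8: 7.7+3.5+0.5 = 11.7
SW25 → SW38 → SW16 → SW3 → SW8: 5.9+1.6+2.3+0.5 = 10.3
SW25 → SW37 → SW16 → SW3 → SW8: 7.7+2.8+2.3+0.5 = 13.3
The minimum is 10.3 via SW25 → SW38 → SW16 → SW3 → SW8.
So from SW25 the first move is to SW38.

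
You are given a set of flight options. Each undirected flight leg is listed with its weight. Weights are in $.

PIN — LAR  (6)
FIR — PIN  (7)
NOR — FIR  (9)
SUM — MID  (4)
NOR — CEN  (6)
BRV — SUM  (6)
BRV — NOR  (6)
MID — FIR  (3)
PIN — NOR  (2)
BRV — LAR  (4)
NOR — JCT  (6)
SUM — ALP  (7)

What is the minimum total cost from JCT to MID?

Running Dijkstra from JCT:
JCT: 0
NOR: 6  (via JCT)
PIN: 8  (via NOR)
BRV: 12  (via NOR)
CEN: 12  (via NOR)
LAR: 14  (via PIN)
FIR: 15  (via NOR)
MID: 18  (via FIR)
Shortest route: JCT–NOR–FIR–MID = $18.

$18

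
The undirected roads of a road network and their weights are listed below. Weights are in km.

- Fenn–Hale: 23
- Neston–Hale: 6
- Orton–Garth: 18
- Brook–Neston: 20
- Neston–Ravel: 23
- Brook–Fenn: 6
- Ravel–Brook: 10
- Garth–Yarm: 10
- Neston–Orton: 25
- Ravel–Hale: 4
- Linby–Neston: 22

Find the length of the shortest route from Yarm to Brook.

73 km

Settle nodes by increasing distance from Yarm:
Yarm: 0
Garth: 10  (via Yarm)
Orton: 28  (via Garth)
Neston: 53  (via Orton)
Hale: 59  (via Neston)
Ravel: 63  (via Hale)
Brook: 73  (via Neston)
Shortest route: Yarm–Garth–Orton–Neston–Brook = 73 km.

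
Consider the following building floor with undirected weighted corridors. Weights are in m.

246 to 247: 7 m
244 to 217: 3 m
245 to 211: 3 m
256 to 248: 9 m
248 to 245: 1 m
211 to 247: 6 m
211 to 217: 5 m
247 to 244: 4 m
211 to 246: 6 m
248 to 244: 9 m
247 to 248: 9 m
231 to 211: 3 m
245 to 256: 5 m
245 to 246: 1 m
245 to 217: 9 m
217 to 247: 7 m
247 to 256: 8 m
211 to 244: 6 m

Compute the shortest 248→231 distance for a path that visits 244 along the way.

Best 248 to 244: 248 → 244 costing 9
Shortest 244→231: 244 → 211 → 231 = 9
Total via 244: 9 + 9 = 18 m.

18 m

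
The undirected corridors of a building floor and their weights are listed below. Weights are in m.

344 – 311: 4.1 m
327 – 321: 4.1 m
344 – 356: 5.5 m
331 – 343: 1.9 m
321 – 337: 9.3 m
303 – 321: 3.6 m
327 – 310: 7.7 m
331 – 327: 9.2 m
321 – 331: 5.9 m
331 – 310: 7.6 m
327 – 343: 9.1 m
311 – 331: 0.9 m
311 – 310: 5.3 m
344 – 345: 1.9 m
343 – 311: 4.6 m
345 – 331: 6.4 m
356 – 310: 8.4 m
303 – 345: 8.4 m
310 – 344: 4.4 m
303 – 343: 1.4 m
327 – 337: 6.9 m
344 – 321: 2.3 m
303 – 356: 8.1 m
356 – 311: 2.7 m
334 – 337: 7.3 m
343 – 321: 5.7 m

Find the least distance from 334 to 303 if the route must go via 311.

Best 334 to 311: 334–337–321–344–311 costing 23
Shortest 311→303: 311–331–343–303 = 4.2
Total via 311: 23 + 4.2 = 27.2 m.

27.2 m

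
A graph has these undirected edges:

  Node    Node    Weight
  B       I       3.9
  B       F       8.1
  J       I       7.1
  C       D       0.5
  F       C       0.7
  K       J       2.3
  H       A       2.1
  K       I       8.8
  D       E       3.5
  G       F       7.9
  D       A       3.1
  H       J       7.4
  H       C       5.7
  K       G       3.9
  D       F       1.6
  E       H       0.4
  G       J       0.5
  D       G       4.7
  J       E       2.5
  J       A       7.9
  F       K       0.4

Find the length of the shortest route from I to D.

Running Dijkstra from I:
I: 0
B: 3.9  (via I)
J: 7.1  (via I)
G: 7.6  (via J)
K: 8.8  (via I)
F: 9.2  (via K)
E: 9.6  (via J)
C: 9.9  (via F)
H: 10  (via E)
D: 10.4  (via C)
Shortest route: I–K–F–C–D = 10.4.

10.4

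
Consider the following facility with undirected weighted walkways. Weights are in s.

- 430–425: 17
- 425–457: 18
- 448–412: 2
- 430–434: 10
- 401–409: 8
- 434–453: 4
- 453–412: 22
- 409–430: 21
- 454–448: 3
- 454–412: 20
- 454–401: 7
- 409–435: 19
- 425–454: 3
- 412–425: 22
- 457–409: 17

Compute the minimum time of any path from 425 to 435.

37 s

Shortest distances from 425:
425: 0
454: 3  (via 425)
448: 6  (via 454)
412: 8  (via 448)
401: 10  (via 454)
430: 17  (via 425)
409: 18  (via 401)
457: 18  (via 425)
434: 27  (via 430)
453: 30  (via 412)
435: 37  (via 409)
Shortest route: 425–454–401–409–435 = 37 s.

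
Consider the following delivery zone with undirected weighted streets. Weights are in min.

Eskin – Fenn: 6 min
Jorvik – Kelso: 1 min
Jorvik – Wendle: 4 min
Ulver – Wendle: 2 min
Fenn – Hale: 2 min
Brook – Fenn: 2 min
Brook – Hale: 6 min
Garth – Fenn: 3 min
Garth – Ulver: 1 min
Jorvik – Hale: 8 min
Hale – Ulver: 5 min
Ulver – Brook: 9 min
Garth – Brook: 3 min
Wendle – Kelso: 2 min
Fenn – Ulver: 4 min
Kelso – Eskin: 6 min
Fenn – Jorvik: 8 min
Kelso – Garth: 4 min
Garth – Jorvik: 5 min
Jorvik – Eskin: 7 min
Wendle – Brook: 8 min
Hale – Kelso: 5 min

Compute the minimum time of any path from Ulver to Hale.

5 min

Enumerating some paths:
Ulver–Hale: 5 = 5
Ulver–Garth–Fenn–Hale: 1+3+2 = 6
Ulver–Fenn–Hale: 4+2 = 6
The minimum is 5 min via Ulver–Hale.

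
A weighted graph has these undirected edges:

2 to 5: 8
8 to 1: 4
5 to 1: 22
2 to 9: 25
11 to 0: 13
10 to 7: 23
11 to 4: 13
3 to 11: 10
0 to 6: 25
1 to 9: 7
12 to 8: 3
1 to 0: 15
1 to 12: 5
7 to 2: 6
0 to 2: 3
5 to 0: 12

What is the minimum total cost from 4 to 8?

45

Candidate routes:
4 → 11 → 0 → 1 → 12 → 8: 13+13+15+5+3 = 49
4 → 11 → 0 → 1 → 8: 13+13+15+4 = 45
Cheapest is 4 → 11 → 0 → 1 → 8 at 45.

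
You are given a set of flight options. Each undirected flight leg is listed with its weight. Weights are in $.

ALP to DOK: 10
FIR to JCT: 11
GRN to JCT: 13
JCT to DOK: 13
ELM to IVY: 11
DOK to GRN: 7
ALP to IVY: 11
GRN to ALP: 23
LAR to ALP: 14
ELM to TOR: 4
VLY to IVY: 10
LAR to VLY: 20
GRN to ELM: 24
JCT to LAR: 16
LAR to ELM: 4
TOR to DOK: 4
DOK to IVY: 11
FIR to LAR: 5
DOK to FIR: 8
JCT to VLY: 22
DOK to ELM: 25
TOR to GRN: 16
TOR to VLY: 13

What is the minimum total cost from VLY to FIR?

Shortest distances from VLY:
VLY: 0
IVY: 10  (via VLY)
TOR: 13  (via VLY)
DOK: 17  (via TOR)
ELM: 17  (via TOR)
LAR: 20  (via VLY)
ALP: 21  (via IVY)
JCT: 22  (via VLY)
GRN: 24  (via DOK)
FIR: 25  (via DOK)
Shortest route: VLY–TOR–DOK–FIR = $25.

$25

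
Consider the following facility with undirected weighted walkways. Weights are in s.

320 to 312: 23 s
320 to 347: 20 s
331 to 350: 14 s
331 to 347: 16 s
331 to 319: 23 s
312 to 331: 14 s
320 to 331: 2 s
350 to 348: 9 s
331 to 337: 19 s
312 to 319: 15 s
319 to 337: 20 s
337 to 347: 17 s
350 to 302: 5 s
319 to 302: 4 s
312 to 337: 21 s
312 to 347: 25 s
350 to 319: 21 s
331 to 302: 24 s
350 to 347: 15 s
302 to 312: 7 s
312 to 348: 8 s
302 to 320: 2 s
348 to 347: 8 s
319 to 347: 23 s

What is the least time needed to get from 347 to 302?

20 s

Compare a few routes:
347–350–302: 15+5 = 20
347–348–350–302: 8+9+5 = 22
347–320–302: 20+2 = 22
Cheapest is 347–350–302 at 20 s.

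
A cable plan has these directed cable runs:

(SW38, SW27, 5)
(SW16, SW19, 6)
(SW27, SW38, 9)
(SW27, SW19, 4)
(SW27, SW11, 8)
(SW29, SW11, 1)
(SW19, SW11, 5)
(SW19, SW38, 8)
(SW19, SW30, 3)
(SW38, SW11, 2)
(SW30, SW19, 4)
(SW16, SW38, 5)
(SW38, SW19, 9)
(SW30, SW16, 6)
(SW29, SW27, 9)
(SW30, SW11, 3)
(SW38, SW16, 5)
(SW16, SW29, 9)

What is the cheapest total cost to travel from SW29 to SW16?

22

Shortest distances from SW29:
SW29: 0
SW11: 1  (via SW29)
SW27: 9  (via SW29)
SW19: 13  (via SW27)
SW30: 16  (via SW19)
SW38: 18  (via SW27)
SW16: 22  (via SW30)
Shortest route: SW29–SW27–SW19–SW30–SW16 = 22.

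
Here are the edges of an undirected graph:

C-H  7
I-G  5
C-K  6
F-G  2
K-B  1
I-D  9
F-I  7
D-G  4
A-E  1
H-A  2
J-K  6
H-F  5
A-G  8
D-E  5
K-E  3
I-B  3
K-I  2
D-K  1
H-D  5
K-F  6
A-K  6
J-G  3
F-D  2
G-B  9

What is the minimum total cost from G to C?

11

Running Dijkstra from G:
G: 0
F: 2  (via G)
J: 3  (via G)
D: 4  (via G)
I: 5  (via G)
K: 5  (via D)
B: 6  (via K)
H: 7  (via F)
A: 8  (via G)
E: 8  (via K)
C: 11  (via K)
Shortest route: G → D → K → C = 11.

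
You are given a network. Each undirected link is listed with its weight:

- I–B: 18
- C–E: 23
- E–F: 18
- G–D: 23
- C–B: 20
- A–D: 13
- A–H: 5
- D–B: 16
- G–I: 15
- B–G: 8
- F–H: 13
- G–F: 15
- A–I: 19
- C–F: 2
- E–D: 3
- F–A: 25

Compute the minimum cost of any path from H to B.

Candidate routes:
H - A - D - B: 5+13+16 = 34
H - F - C - B: 13+2+20 = 35
H - F - G - B: 13+15+8 = 36
The minimum is 34 via H - A - D - B.

34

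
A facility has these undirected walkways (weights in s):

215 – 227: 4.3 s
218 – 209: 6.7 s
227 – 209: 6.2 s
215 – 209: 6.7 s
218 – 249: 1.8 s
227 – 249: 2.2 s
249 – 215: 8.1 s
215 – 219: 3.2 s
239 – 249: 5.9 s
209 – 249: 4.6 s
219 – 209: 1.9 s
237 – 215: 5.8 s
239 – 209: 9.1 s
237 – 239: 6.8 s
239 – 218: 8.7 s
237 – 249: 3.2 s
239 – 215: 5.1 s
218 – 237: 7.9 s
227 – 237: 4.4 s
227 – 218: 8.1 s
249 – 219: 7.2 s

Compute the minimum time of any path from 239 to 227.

Settle nodes by increasing distance from 239:
239: 0
215: 5.1  (via 239)
249: 5.9  (via 239)
237: 6.8  (via 239)
218: 7.7  (via 249)
227: 8.1  (via 249)
Shortest route: 239 → 249 → 227 = 8.1 s.

8.1 s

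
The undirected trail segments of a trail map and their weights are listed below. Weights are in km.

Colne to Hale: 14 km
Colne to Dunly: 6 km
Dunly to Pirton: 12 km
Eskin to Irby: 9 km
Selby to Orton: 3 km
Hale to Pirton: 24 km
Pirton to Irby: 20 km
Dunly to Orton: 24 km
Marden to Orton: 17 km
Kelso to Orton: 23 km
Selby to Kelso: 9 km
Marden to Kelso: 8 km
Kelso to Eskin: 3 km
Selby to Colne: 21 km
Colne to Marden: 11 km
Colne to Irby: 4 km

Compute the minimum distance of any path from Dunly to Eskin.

19 km

Shortest distances from Dunly:
Dunly: 0
Colne: 6  (via Dunly)
Irby: 10  (via Colne)
Pirton: 12  (via Dunly)
Marden: 17  (via Colne)
Eskin: 19  (via Irby)
Shortest route: Dunly–Colne–Irby–Eskin = 19 km.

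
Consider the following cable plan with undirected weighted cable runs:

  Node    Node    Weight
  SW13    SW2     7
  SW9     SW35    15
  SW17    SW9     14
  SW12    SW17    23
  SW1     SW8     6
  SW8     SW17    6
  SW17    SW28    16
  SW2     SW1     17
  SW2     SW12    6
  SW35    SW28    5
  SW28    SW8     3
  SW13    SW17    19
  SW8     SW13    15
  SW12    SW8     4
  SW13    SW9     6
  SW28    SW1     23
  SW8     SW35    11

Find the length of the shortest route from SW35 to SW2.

18

Compare a few routes:
SW35 - SW28 - SW8 - SW12 - SW2: 5+3+4+6 = 18
SW35 - SW9 - SW13 - SW2: 15+6+7 = 28
SW35 - SW8 - SW12 - SW2: 11+4+6 = 21
The minimum is 18 via SW35 - SW28 - SW8 - SW12 - SW2.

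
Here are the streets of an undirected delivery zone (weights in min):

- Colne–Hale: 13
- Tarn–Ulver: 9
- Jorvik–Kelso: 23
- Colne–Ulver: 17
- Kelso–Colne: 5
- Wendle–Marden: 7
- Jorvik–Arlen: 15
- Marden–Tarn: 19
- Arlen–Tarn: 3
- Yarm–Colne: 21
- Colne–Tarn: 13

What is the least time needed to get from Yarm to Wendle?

60 min

Compare a few routes:
Yarm - Colne - Kelso - Jorvik - Arlen - Tarn - Marden - Wendle: 21+5+23+15+3+19+7 = 93
Yarm - Colne - Tarn - Marden - Wendle: 21+13+19+7 = 60
Yarm - Colne - Ulver - Tarn - Marden - Wendle: 21+17+9+19+7 = 73
The minimum is 60 min via Yarm - Colne - Tarn - Marden - Wendle.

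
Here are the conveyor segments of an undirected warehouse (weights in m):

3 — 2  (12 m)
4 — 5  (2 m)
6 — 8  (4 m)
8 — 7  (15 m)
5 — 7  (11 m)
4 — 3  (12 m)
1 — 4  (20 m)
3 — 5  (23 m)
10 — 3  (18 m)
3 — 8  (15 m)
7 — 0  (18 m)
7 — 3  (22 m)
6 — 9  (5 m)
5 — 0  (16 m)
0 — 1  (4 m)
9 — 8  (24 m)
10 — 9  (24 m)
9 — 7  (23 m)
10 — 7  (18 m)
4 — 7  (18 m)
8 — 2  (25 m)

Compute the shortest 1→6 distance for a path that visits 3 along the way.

Shortest 1→3: 1 → 4 → 3 = 32
Best 3 to 6: 3 → 8 → 6 costing 19
Total via 3: 32 + 19 = 51 m.

51 m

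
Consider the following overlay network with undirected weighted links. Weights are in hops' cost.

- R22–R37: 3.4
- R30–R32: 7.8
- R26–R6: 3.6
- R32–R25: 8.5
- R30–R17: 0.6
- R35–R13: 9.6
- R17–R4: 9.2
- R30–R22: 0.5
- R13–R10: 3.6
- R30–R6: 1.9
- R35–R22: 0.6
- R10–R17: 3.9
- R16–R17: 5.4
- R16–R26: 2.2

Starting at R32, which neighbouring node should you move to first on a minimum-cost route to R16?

R30

Enumerating some paths:
R32 - R30 - R6 - R26 - R16: 7.8+1.9+3.6+2.2 = 15.5
R32 - R30 - R17 - R16: 7.8+0.6+5.4 = 13.8
R32 - R30 - R22 - R35 - R13 - R10 - R17 - R16: 7.8+0.5+0.6+9.6+3.6+3.9+5.4 = 31.4
Cheapest is R32 - R30 - R17 - R16 at 13.8 hops' cost.
So from R32 the first move is to R30.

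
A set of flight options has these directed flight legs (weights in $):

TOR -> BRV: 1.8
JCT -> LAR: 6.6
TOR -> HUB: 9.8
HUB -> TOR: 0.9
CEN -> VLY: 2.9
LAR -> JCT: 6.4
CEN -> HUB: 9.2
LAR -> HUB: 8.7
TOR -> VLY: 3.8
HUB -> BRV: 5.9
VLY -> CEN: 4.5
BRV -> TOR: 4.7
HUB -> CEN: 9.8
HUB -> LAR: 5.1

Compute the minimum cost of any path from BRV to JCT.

Compare a few routes:
BRV–TOR–HUB–LAR–JCT: 4.7+9.8+5.1+6.4 = 26
BRV–TOR–VLY–CEN–HUB–LAR–JCT: 4.7+3.8+4.5+9.2+5.1+6.4 = 33.7
Cheapest is BRV–TOR–HUB–LAR–JCT at $26.

$26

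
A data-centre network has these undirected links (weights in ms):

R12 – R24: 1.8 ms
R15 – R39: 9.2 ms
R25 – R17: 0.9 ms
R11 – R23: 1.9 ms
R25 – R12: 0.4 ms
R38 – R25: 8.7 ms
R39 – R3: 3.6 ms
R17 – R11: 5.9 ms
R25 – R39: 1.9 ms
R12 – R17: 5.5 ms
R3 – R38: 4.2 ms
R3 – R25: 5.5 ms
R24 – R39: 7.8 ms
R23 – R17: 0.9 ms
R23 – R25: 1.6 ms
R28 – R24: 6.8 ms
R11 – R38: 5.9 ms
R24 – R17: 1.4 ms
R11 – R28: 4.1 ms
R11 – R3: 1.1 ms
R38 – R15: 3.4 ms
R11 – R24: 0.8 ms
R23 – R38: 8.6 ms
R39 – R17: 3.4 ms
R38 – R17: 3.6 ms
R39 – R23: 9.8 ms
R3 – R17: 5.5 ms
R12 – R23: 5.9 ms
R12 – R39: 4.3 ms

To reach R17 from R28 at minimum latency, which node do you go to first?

Compare a few routes:
R28 - R11 - R24 - R12 - R25 - R17: 4.1+0.8+1.8+0.4+0.9 = 8
R28 - R11 - R23 - R17: 4.1+1.9+0.9 = 6.9
R28 - R11 - R24 - R17: 4.1+0.8+1.4 = 6.3
The minimum is 6.3 ms via R28 - R11 - R24 - R17.
So from R28 the first move is to R11.

R11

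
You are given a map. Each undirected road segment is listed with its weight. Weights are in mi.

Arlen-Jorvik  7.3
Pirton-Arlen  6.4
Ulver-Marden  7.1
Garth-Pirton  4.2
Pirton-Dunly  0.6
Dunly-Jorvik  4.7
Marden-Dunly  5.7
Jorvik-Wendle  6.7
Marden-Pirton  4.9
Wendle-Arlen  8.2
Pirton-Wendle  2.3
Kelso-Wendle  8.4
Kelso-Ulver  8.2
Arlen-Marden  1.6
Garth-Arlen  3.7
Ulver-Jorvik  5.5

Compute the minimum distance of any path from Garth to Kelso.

Shortest distances from Garth:
Garth: 0
Arlen: 3.7  (via Garth)
Pirton: 4.2  (via Garth)
Dunly: 4.8  (via Pirton)
Marden: 5.3  (via Arlen)
Wendle: 6.5  (via Pirton)
Jorvik: 9.5  (via Dunly)
Ulver: 12.4  (via Marden)
Kelso: 14.9  (via Wendle)
Shortest route: Garth–Pirton–Wendle–Kelso = 14.9 mi.

14.9 mi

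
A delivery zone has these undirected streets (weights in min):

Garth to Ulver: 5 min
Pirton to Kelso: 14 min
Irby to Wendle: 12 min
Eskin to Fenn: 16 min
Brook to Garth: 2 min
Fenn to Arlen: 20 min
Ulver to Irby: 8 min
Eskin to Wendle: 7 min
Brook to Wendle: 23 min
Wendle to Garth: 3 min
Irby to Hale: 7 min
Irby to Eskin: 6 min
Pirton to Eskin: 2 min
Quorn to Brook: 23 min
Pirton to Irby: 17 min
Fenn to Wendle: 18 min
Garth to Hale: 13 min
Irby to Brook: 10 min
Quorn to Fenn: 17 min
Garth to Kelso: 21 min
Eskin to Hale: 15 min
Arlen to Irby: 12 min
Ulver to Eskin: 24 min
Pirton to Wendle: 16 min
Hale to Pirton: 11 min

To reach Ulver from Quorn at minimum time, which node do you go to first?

Compare a few routes:
Quorn - Brook - Irby - Ulver: 23+10+8 = 41
Quorn - Fenn - Eskin - Irby - Ulver: 17+16+6+8 = 47
Quorn - Fenn - Wendle - Garth - Ulver: 17+18+3+5 = 43
Quorn - Brook - Garth - Ulver: 23+2+5 = 30
The minimum is 30 min via Quorn - Brook - Garth - Ulver.
So from Quorn the first move is to Brook.

Brook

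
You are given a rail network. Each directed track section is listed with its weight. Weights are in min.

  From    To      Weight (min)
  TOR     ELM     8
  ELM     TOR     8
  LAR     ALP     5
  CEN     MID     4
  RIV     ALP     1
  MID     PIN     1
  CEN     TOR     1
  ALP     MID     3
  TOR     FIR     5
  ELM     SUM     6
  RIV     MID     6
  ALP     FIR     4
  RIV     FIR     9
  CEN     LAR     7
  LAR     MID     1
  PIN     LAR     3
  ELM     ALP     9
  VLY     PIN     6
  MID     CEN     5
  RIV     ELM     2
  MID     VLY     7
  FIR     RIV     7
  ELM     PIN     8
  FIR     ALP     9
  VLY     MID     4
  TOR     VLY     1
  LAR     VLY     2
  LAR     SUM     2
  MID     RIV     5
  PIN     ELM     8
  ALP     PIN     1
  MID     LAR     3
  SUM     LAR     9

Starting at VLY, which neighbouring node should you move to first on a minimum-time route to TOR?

MID

Compare a few routes:
VLY - MID - CEN - TOR: 4+5+1 = 10
VLY - MID - PIN - ELM - TOR: 4+1+8+8 = 21
VLY - MID - RIV - ELM - TOR: 4+5+2+8 = 19
VLY - PIN - LAR - MID - CEN - TOR: 6+3+1+5+1 = 16
Cheapest is VLY - MID - CEN - TOR at 10 min.
So from VLY the first move is to MID.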